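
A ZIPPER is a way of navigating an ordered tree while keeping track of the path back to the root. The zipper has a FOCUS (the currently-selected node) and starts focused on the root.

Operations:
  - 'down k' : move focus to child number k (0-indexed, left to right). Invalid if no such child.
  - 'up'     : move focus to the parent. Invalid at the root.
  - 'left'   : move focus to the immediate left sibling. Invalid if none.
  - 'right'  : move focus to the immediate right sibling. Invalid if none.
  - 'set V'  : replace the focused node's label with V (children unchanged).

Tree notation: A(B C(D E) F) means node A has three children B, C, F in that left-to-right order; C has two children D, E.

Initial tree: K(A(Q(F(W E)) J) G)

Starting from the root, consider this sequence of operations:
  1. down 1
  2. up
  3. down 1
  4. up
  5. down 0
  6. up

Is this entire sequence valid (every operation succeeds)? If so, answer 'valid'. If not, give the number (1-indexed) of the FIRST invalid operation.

Step 1 (down 1): focus=G path=1 depth=1 children=[] left=['A'] right=[] parent=K
Step 2 (up): focus=K path=root depth=0 children=['A', 'G'] (at root)
Step 3 (down 1): focus=G path=1 depth=1 children=[] left=['A'] right=[] parent=K
Step 4 (up): focus=K path=root depth=0 children=['A', 'G'] (at root)
Step 5 (down 0): focus=A path=0 depth=1 children=['Q', 'J'] left=[] right=['G'] parent=K
Step 6 (up): focus=K path=root depth=0 children=['A', 'G'] (at root)

Answer: valid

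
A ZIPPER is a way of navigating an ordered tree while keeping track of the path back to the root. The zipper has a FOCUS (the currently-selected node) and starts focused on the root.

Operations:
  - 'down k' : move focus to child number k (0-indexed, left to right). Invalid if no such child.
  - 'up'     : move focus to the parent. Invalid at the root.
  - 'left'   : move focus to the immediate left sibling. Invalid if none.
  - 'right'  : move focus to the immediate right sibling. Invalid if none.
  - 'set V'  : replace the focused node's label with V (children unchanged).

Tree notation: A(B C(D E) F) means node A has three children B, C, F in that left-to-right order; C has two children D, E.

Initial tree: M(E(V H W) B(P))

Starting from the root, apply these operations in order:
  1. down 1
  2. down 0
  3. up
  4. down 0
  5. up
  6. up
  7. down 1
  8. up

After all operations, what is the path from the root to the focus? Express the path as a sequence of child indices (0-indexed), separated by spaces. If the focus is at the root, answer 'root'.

Answer: root

Derivation:
Step 1 (down 1): focus=B path=1 depth=1 children=['P'] left=['E'] right=[] parent=M
Step 2 (down 0): focus=P path=1/0 depth=2 children=[] left=[] right=[] parent=B
Step 3 (up): focus=B path=1 depth=1 children=['P'] left=['E'] right=[] parent=M
Step 4 (down 0): focus=P path=1/0 depth=2 children=[] left=[] right=[] parent=B
Step 5 (up): focus=B path=1 depth=1 children=['P'] left=['E'] right=[] parent=M
Step 6 (up): focus=M path=root depth=0 children=['E', 'B'] (at root)
Step 7 (down 1): focus=B path=1 depth=1 children=['P'] left=['E'] right=[] parent=M
Step 8 (up): focus=M path=root depth=0 children=['E', 'B'] (at root)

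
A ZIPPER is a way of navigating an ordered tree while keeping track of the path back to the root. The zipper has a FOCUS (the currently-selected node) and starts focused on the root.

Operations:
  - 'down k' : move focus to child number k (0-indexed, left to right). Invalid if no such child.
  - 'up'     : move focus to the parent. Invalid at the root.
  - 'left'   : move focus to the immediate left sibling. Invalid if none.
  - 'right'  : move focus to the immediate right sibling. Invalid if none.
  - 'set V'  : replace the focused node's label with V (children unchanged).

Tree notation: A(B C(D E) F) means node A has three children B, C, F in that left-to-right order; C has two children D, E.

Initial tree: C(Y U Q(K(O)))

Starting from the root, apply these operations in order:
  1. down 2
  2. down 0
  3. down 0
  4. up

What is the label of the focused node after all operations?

Answer: K

Derivation:
Step 1 (down 2): focus=Q path=2 depth=1 children=['K'] left=['Y', 'U'] right=[] parent=C
Step 2 (down 0): focus=K path=2/0 depth=2 children=['O'] left=[] right=[] parent=Q
Step 3 (down 0): focus=O path=2/0/0 depth=3 children=[] left=[] right=[] parent=K
Step 4 (up): focus=K path=2/0 depth=2 children=['O'] left=[] right=[] parent=Q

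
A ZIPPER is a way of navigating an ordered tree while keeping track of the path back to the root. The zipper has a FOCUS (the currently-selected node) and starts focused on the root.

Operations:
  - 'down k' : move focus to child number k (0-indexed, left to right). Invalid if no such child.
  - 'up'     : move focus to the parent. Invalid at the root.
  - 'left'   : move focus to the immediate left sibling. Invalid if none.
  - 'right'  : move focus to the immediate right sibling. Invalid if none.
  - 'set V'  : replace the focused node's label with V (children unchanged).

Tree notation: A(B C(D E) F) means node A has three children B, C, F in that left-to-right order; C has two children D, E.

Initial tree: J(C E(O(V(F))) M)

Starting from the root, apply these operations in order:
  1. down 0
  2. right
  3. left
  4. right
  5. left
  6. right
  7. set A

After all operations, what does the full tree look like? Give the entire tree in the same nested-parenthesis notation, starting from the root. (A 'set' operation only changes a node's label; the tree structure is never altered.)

Step 1 (down 0): focus=C path=0 depth=1 children=[] left=[] right=['E', 'M'] parent=J
Step 2 (right): focus=E path=1 depth=1 children=['O'] left=['C'] right=['M'] parent=J
Step 3 (left): focus=C path=0 depth=1 children=[] left=[] right=['E', 'M'] parent=J
Step 4 (right): focus=E path=1 depth=1 children=['O'] left=['C'] right=['M'] parent=J
Step 5 (left): focus=C path=0 depth=1 children=[] left=[] right=['E', 'M'] parent=J
Step 6 (right): focus=E path=1 depth=1 children=['O'] left=['C'] right=['M'] parent=J
Step 7 (set A): focus=A path=1 depth=1 children=['O'] left=['C'] right=['M'] parent=J

Answer: J(C A(O(V(F))) M)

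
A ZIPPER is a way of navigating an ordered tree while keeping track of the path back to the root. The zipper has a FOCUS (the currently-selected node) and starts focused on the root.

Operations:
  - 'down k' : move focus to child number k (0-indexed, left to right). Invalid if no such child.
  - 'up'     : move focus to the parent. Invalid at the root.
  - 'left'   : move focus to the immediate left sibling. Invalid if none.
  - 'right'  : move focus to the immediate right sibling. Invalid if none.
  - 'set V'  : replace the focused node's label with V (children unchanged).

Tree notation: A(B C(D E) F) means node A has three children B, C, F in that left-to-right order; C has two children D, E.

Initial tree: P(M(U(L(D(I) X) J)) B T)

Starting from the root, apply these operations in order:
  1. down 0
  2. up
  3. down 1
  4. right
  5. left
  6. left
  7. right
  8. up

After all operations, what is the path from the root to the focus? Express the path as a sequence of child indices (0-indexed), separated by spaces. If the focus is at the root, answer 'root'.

Answer: root

Derivation:
Step 1 (down 0): focus=M path=0 depth=1 children=['U'] left=[] right=['B', 'T'] parent=P
Step 2 (up): focus=P path=root depth=0 children=['M', 'B', 'T'] (at root)
Step 3 (down 1): focus=B path=1 depth=1 children=[] left=['M'] right=['T'] parent=P
Step 4 (right): focus=T path=2 depth=1 children=[] left=['M', 'B'] right=[] parent=P
Step 5 (left): focus=B path=1 depth=1 children=[] left=['M'] right=['T'] parent=P
Step 6 (left): focus=M path=0 depth=1 children=['U'] left=[] right=['B', 'T'] parent=P
Step 7 (right): focus=B path=1 depth=1 children=[] left=['M'] right=['T'] parent=P
Step 8 (up): focus=P path=root depth=0 children=['M', 'B', 'T'] (at root)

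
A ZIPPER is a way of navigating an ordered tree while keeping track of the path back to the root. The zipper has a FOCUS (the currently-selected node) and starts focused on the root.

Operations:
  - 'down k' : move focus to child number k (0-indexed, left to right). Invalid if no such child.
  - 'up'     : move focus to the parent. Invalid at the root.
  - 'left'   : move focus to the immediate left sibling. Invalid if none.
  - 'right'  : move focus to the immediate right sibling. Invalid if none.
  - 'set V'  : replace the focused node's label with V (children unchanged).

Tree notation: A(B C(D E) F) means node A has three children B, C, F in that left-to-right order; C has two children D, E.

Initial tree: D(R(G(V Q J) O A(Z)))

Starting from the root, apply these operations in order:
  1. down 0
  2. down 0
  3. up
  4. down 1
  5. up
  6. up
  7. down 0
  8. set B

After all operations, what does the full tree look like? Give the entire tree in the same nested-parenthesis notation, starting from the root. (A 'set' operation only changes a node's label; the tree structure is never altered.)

Answer: D(B(G(V Q J) O A(Z)))

Derivation:
Step 1 (down 0): focus=R path=0 depth=1 children=['G', 'O', 'A'] left=[] right=[] parent=D
Step 2 (down 0): focus=G path=0/0 depth=2 children=['V', 'Q', 'J'] left=[] right=['O', 'A'] parent=R
Step 3 (up): focus=R path=0 depth=1 children=['G', 'O', 'A'] left=[] right=[] parent=D
Step 4 (down 1): focus=O path=0/1 depth=2 children=[] left=['G'] right=['A'] parent=R
Step 5 (up): focus=R path=0 depth=1 children=['G', 'O', 'A'] left=[] right=[] parent=D
Step 6 (up): focus=D path=root depth=0 children=['R'] (at root)
Step 7 (down 0): focus=R path=0 depth=1 children=['G', 'O', 'A'] left=[] right=[] parent=D
Step 8 (set B): focus=B path=0 depth=1 children=['G', 'O', 'A'] left=[] right=[] parent=D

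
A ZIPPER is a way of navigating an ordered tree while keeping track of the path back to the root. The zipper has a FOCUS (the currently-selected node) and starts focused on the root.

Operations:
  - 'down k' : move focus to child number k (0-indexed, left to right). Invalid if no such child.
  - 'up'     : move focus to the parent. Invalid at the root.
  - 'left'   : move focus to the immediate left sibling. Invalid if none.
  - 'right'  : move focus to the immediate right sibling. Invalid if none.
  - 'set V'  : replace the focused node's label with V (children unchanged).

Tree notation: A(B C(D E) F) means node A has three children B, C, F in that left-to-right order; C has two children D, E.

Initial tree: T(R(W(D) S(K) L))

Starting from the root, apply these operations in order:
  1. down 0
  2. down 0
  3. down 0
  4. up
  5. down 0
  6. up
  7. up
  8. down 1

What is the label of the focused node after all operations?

Step 1 (down 0): focus=R path=0 depth=1 children=['W', 'S', 'L'] left=[] right=[] parent=T
Step 2 (down 0): focus=W path=0/0 depth=2 children=['D'] left=[] right=['S', 'L'] parent=R
Step 3 (down 0): focus=D path=0/0/0 depth=3 children=[] left=[] right=[] parent=W
Step 4 (up): focus=W path=0/0 depth=2 children=['D'] left=[] right=['S', 'L'] parent=R
Step 5 (down 0): focus=D path=0/0/0 depth=3 children=[] left=[] right=[] parent=W
Step 6 (up): focus=W path=0/0 depth=2 children=['D'] left=[] right=['S', 'L'] parent=R
Step 7 (up): focus=R path=0 depth=1 children=['W', 'S', 'L'] left=[] right=[] parent=T
Step 8 (down 1): focus=S path=0/1 depth=2 children=['K'] left=['W'] right=['L'] parent=R

Answer: S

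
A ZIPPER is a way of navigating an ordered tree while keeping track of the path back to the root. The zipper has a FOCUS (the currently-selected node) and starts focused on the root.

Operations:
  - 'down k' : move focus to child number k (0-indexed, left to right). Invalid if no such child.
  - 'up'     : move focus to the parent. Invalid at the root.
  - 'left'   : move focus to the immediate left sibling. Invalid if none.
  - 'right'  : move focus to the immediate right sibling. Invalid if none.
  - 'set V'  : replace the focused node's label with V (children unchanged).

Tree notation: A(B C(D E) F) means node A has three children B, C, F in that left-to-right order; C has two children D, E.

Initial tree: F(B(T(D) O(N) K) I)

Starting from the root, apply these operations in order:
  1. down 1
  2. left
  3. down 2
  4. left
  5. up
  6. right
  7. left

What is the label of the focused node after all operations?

Step 1 (down 1): focus=I path=1 depth=1 children=[] left=['B'] right=[] parent=F
Step 2 (left): focus=B path=0 depth=1 children=['T', 'O', 'K'] left=[] right=['I'] parent=F
Step 3 (down 2): focus=K path=0/2 depth=2 children=[] left=['T', 'O'] right=[] parent=B
Step 4 (left): focus=O path=0/1 depth=2 children=['N'] left=['T'] right=['K'] parent=B
Step 5 (up): focus=B path=0 depth=1 children=['T', 'O', 'K'] left=[] right=['I'] parent=F
Step 6 (right): focus=I path=1 depth=1 children=[] left=['B'] right=[] parent=F
Step 7 (left): focus=B path=0 depth=1 children=['T', 'O', 'K'] left=[] right=['I'] parent=F

Answer: B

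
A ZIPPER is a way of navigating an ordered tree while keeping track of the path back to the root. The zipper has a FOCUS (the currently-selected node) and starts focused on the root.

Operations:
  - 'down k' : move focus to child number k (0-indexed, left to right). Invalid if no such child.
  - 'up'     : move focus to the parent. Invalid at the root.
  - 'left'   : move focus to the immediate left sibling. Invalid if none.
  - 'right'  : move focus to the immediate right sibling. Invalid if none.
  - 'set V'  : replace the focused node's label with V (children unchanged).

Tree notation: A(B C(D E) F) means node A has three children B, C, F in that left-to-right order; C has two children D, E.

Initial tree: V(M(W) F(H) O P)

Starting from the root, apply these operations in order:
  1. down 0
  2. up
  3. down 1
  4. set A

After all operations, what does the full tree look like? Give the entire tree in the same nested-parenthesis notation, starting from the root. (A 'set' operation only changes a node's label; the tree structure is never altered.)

Answer: V(M(W) A(H) O P)

Derivation:
Step 1 (down 0): focus=M path=0 depth=1 children=['W'] left=[] right=['F', 'O', 'P'] parent=V
Step 2 (up): focus=V path=root depth=0 children=['M', 'F', 'O', 'P'] (at root)
Step 3 (down 1): focus=F path=1 depth=1 children=['H'] left=['M'] right=['O', 'P'] parent=V
Step 4 (set A): focus=A path=1 depth=1 children=['H'] left=['M'] right=['O', 'P'] parent=V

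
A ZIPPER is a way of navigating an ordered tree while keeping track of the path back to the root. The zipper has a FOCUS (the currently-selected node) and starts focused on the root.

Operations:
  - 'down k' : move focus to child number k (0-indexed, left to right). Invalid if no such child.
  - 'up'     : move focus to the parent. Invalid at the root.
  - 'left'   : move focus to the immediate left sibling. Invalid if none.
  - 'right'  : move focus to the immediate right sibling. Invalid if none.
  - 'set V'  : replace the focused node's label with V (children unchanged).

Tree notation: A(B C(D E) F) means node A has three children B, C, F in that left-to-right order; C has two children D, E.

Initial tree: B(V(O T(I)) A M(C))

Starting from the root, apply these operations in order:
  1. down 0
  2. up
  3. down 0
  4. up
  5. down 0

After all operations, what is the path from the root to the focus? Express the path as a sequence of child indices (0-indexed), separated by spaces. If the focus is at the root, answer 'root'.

Step 1 (down 0): focus=V path=0 depth=1 children=['O', 'T'] left=[] right=['A', 'M'] parent=B
Step 2 (up): focus=B path=root depth=0 children=['V', 'A', 'M'] (at root)
Step 3 (down 0): focus=V path=0 depth=1 children=['O', 'T'] left=[] right=['A', 'M'] parent=B
Step 4 (up): focus=B path=root depth=0 children=['V', 'A', 'M'] (at root)
Step 5 (down 0): focus=V path=0 depth=1 children=['O', 'T'] left=[] right=['A', 'M'] parent=B

Answer: 0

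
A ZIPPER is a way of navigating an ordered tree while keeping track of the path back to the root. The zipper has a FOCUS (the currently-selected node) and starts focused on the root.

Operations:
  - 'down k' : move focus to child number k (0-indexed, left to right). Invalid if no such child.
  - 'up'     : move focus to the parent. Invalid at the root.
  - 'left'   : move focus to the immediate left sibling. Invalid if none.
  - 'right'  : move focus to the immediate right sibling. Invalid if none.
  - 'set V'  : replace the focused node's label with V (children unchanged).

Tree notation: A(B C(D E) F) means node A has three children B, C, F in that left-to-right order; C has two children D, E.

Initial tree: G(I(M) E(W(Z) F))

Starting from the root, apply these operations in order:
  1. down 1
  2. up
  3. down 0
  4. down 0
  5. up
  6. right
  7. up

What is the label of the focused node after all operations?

Step 1 (down 1): focus=E path=1 depth=1 children=['W', 'F'] left=['I'] right=[] parent=G
Step 2 (up): focus=G path=root depth=0 children=['I', 'E'] (at root)
Step 3 (down 0): focus=I path=0 depth=1 children=['M'] left=[] right=['E'] parent=G
Step 4 (down 0): focus=M path=0/0 depth=2 children=[] left=[] right=[] parent=I
Step 5 (up): focus=I path=0 depth=1 children=['M'] left=[] right=['E'] parent=G
Step 6 (right): focus=E path=1 depth=1 children=['W', 'F'] left=['I'] right=[] parent=G
Step 7 (up): focus=G path=root depth=0 children=['I', 'E'] (at root)

Answer: G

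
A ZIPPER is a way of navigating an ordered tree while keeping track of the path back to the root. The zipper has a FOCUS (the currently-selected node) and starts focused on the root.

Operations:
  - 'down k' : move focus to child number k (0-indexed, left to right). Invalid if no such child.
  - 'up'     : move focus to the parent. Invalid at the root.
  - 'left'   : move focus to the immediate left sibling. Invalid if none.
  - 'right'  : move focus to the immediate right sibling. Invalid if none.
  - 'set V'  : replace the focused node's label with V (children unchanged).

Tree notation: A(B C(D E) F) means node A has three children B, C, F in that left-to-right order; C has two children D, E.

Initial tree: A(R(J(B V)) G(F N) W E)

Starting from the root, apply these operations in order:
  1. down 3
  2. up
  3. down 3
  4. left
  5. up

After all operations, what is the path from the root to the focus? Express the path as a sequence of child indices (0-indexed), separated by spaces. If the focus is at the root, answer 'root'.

Step 1 (down 3): focus=E path=3 depth=1 children=[] left=['R', 'G', 'W'] right=[] parent=A
Step 2 (up): focus=A path=root depth=0 children=['R', 'G', 'W', 'E'] (at root)
Step 3 (down 3): focus=E path=3 depth=1 children=[] left=['R', 'G', 'W'] right=[] parent=A
Step 4 (left): focus=W path=2 depth=1 children=[] left=['R', 'G'] right=['E'] parent=A
Step 5 (up): focus=A path=root depth=0 children=['R', 'G', 'W', 'E'] (at root)

Answer: root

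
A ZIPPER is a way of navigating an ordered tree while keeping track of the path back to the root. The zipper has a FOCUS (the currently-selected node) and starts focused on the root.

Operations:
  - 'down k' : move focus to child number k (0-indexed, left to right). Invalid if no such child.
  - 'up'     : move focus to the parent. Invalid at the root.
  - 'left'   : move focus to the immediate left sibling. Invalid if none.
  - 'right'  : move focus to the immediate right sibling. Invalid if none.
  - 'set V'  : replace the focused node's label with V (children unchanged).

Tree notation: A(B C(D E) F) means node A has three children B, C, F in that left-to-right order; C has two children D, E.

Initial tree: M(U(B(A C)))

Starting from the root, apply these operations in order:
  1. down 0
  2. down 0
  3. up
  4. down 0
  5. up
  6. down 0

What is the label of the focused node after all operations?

Step 1 (down 0): focus=U path=0 depth=1 children=['B'] left=[] right=[] parent=M
Step 2 (down 0): focus=B path=0/0 depth=2 children=['A', 'C'] left=[] right=[] parent=U
Step 3 (up): focus=U path=0 depth=1 children=['B'] left=[] right=[] parent=M
Step 4 (down 0): focus=B path=0/0 depth=2 children=['A', 'C'] left=[] right=[] parent=U
Step 5 (up): focus=U path=0 depth=1 children=['B'] left=[] right=[] parent=M
Step 6 (down 0): focus=B path=0/0 depth=2 children=['A', 'C'] left=[] right=[] parent=U

Answer: B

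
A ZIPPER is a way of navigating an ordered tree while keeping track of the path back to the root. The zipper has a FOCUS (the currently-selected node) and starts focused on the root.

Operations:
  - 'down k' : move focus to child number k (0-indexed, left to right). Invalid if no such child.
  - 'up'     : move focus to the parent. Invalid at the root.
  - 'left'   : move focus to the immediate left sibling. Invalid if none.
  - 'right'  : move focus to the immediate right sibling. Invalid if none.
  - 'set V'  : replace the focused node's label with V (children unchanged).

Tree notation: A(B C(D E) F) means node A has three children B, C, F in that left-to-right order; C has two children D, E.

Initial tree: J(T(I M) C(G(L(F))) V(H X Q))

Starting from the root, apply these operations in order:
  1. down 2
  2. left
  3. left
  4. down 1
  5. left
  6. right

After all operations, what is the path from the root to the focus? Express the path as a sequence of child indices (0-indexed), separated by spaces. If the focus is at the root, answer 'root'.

Answer: 0 1

Derivation:
Step 1 (down 2): focus=V path=2 depth=1 children=['H', 'X', 'Q'] left=['T', 'C'] right=[] parent=J
Step 2 (left): focus=C path=1 depth=1 children=['G'] left=['T'] right=['V'] parent=J
Step 3 (left): focus=T path=0 depth=1 children=['I', 'M'] left=[] right=['C', 'V'] parent=J
Step 4 (down 1): focus=M path=0/1 depth=2 children=[] left=['I'] right=[] parent=T
Step 5 (left): focus=I path=0/0 depth=2 children=[] left=[] right=['M'] parent=T
Step 6 (right): focus=M path=0/1 depth=2 children=[] left=['I'] right=[] parent=T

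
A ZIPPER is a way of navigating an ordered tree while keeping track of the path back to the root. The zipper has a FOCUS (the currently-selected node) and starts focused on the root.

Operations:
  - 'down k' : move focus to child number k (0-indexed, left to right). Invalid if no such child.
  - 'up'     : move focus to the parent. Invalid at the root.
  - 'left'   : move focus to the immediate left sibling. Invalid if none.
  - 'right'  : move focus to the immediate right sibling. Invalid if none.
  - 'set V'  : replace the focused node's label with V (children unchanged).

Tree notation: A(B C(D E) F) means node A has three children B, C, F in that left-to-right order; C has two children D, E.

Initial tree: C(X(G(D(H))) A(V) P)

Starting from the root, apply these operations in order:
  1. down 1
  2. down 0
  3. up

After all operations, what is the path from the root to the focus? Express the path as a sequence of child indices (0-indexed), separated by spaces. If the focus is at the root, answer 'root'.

Answer: 1

Derivation:
Step 1 (down 1): focus=A path=1 depth=1 children=['V'] left=['X'] right=['P'] parent=C
Step 2 (down 0): focus=V path=1/0 depth=2 children=[] left=[] right=[] parent=A
Step 3 (up): focus=A path=1 depth=1 children=['V'] left=['X'] right=['P'] parent=C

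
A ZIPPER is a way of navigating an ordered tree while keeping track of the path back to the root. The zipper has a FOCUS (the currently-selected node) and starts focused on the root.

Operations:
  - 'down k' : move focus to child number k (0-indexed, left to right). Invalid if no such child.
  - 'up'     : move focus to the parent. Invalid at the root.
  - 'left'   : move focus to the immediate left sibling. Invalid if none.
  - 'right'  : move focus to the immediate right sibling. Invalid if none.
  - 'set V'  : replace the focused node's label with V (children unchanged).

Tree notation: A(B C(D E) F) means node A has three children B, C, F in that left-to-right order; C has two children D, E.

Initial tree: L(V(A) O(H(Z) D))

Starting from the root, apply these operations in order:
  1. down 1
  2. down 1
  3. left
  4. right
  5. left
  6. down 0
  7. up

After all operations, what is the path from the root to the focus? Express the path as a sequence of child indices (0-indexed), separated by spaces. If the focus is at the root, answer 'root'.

Answer: 1 0

Derivation:
Step 1 (down 1): focus=O path=1 depth=1 children=['H', 'D'] left=['V'] right=[] parent=L
Step 2 (down 1): focus=D path=1/1 depth=2 children=[] left=['H'] right=[] parent=O
Step 3 (left): focus=H path=1/0 depth=2 children=['Z'] left=[] right=['D'] parent=O
Step 4 (right): focus=D path=1/1 depth=2 children=[] left=['H'] right=[] parent=O
Step 5 (left): focus=H path=1/0 depth=2 children=['Z'] left=[] right=['D'] parent=O
Step 6 (down 0): focus=Z path=1/0/0 depth=3 children=[] left=[] right=[] parent=H
Step 7 (up): focus=H path=1/0 depth=2 children=['Z'] left=[] right=['D'] parent=O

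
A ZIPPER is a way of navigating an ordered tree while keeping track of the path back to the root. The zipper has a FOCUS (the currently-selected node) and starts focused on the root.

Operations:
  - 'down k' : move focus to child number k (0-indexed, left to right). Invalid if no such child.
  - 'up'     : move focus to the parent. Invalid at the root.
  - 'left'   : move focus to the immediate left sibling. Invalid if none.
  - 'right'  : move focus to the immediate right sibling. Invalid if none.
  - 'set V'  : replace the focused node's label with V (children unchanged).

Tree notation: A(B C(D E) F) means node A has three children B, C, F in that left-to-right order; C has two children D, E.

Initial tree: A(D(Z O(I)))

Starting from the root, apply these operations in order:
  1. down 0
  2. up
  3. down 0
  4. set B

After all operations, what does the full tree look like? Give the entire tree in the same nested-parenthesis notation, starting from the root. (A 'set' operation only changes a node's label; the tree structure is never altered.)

Answer: A(B(Z O(I)))

Derivation:
Step 1 (down 0): focus=D path=0 depth=1 children=['Z', 'O'] left=[] right=[] parent=A
Step 2 (up): focus=A path=root depth=0 children=['D'] (at root)
Step 3 (down 0): focus=D path=0 depth=1 children=['Z', 'O'] left=[] right=[] parent=A
Step 4 (set B): focus=B path=0 depth=1 children=['Z', 'O'] left=[] right=[] parent=A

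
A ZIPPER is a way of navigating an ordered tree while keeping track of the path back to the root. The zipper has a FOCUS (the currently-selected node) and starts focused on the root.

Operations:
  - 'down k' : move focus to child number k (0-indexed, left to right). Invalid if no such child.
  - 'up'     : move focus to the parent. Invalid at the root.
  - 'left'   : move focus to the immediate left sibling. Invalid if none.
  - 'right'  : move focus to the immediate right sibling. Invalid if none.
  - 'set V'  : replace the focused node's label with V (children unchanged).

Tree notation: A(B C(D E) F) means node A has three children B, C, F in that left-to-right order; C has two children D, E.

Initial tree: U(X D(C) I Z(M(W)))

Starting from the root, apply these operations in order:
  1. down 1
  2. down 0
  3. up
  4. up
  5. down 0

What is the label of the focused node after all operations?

Step 1 (down 1): focus=D path=1 depth=1 children=['C'] left=['X'] right=['I', 'Z'] parent=U
Step 2 (down 0): focus=C path=1/0 depth=2 children=[] left=[] right=[] parent=D
Step 3 (up): focus=D path=1 depth=1 children=['C'] left=['X'] right=['I', 'Z'] parent=U
Step 4 (up): focus=U path=root depth=0 children=['X', 'D', 'I', 'Z'] (at root)
Step 5 (down 0): focus=X path=0 depth=1 children=[] left=[] right=['D', 'I', 'Z'] parent=U

Answer: X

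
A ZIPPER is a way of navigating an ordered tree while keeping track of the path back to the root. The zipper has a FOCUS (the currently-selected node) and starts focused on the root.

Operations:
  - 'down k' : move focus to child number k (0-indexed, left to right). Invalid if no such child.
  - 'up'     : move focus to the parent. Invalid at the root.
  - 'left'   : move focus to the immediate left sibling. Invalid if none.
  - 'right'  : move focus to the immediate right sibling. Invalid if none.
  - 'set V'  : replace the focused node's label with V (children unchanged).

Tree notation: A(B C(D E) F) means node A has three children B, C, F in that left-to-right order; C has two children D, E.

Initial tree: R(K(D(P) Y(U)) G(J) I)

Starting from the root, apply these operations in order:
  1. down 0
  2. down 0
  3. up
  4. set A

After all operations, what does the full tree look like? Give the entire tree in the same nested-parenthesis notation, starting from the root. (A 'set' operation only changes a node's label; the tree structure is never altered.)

Step 1 (down 0): focus=K path=0 depth=1 children=['D', 'Y'] left=[] right=['G', 'I'] parent=R
Step 2 (down 0): focus=D path=0/0 depth=2 children=['P'] left=[] right=['Y'] parent=K
Step 3 (up): focus=K path=0 depth=1 children=['D', 'Y'] left=[] right=['G', 'I'] parent=R
Step 4 (set A): focus=A path=0 depth=1 children=['D', 'Y'] left=[] right=['G', 'I'] parent=R

Answer: R(A(D(P) Y(U)) G(J) I)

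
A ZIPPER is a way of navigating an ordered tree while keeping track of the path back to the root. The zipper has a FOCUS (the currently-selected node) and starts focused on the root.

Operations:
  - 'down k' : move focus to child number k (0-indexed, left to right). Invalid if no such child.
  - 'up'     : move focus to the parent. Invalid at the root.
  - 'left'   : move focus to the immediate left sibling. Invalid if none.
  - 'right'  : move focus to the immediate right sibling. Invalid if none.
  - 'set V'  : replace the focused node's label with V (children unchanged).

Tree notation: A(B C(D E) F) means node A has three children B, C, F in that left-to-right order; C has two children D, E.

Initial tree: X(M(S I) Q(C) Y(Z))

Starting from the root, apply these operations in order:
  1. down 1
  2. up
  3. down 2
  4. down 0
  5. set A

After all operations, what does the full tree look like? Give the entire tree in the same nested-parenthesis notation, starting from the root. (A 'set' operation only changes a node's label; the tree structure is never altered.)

Step 1 (down 1): focus=Q path=1 depth=1 children=['C'] left=['M'] right=['Y'] parent=X
Step 2 (up): focus=X path=root depth=0 children=['M', 'Q', 'Y'] (at root)
Step 3 (down 2): focus=Y path=2 depth=1 children=['Z'] left=['M', 'Q'] right=[] parent=X
Step 4 (down 0): focus=Z path=2/0 depth=2 children=[] left=[] right=[] parent=Y
Step 5 (set A): focus=A path=2/0 depth=2 children=[] left=[] right=[] parent=Y

Answer: X(M(S I) Q(C) Y(A))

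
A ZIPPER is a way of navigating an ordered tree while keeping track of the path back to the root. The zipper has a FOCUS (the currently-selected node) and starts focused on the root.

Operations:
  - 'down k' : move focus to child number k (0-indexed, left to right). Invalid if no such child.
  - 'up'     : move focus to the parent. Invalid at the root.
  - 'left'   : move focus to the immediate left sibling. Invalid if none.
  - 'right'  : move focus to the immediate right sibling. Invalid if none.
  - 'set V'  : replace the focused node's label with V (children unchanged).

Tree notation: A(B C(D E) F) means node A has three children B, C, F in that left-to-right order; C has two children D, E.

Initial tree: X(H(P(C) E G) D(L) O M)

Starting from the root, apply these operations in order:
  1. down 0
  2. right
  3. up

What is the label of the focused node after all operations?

Step 1 (down 0): focus=H path=0 depth=1 children=['P', 'E', 'G'] left=[] right=['D', 'O', 'M'] parent=X
Step 2 (right): focus=D path=1 depth=1 children=['L'] left=['H'] right=['O', 'M'] parent=X
Step 3 (up): focus=X path=root depth=0 children=['H', 'D', 'O', 'M'] (at root)

Answer: X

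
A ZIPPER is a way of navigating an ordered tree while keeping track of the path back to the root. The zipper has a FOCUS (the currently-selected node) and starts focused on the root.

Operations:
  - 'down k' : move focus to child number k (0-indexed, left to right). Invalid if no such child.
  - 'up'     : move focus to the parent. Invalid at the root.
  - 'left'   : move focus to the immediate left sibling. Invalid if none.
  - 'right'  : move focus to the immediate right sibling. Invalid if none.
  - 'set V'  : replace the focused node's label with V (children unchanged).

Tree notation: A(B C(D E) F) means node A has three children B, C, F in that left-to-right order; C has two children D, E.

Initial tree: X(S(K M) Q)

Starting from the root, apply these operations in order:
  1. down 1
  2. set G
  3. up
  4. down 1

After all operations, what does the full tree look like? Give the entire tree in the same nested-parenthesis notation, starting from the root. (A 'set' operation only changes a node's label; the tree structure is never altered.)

Step 1 (down 1): focus=Q path=1 depth=1 children=[] left=['S'] right=[] parent=X
Step 2 (set G): focus=G path=1 depth=1 children=[] left=['S'] right=[] parent=X
Step 3 (up): focus=X path=root depth=0 children=['S', 'G'] (at root)
Step 4 (down 1): focus=G path=1 depth=1 children=[] left=['S'] right=[] parent=X

Answer: X(S(K M) G)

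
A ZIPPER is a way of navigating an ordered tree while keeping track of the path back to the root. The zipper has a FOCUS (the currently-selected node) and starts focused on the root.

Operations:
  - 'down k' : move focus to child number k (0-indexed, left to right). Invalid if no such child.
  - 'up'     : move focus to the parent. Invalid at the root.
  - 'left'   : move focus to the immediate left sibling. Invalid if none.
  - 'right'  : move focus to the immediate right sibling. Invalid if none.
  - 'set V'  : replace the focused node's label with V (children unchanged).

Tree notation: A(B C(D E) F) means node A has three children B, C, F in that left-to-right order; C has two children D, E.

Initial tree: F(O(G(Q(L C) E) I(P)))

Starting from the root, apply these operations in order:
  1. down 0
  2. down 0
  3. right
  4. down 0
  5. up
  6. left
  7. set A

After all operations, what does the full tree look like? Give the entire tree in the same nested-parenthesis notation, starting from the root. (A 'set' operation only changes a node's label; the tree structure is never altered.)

Step 1 (down 0): focus=O path=0 depth=1 children=['G', 'I'] left=[] right=[] parent=F
Step 2 (down 0): focus=G path=0/0 depth=2 children=['Q', 'E'] left=[] right=['I'] parent=O
Step 3 (right): focus=I path=0/1 depth=2 children=['P'] left=['G'] right=[] parent=O
Step 4 (down 0): focus=P path=0/1/0 depth=3 children=[] left=[] right=[] parent=I
Step 5 (up): focus=I path=0/1 depth=2 children=['P'] left=['G'] right=[] parent=O
Step 6 (left): focus=G path=0/0 depth=2 children=['Q', 'E'] left=[] right=['I'] parent=O
Step 7 (set A): focus=A path=0/0 depth=2 children=['Q', 'E'] left=[] right=['I'] parent=O

Answer: F(O(A(Q(L C) E) I(P)))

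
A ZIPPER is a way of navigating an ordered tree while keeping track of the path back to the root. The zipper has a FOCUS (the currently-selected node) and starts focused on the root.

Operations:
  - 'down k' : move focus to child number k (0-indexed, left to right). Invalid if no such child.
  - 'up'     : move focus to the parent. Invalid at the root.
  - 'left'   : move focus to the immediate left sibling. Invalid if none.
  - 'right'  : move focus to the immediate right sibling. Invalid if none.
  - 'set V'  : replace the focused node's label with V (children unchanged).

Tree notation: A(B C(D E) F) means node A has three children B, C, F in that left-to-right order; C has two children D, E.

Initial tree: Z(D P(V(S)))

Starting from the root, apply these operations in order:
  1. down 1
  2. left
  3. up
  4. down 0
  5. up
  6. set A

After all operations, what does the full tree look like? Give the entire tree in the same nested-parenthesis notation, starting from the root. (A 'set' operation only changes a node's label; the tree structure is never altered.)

Answer: A(D P(V(S)))

Derivation:
Step 1 (down 1): focus=P path=1 depth=1 children=['V'] left=['D'] right=[] parent=Z
Step 2 (left): focus=D path=0 depth=1 children=[] left=[] right=['P'] parent=Z
Step 3 (up): focus=Z path=root depth=0 children=['D', 'P'] (at root)
Step 4 (down 0): focus=D path=0 depth=1 children=[] left=[] right=['P'] parent=Z
Step 5 (up): focus=Z path=root depth=0 children=['D', 'P'] (at root)
Step 6 (set A): focus=A path=root depth=0 children=['D', 'P'] (at root)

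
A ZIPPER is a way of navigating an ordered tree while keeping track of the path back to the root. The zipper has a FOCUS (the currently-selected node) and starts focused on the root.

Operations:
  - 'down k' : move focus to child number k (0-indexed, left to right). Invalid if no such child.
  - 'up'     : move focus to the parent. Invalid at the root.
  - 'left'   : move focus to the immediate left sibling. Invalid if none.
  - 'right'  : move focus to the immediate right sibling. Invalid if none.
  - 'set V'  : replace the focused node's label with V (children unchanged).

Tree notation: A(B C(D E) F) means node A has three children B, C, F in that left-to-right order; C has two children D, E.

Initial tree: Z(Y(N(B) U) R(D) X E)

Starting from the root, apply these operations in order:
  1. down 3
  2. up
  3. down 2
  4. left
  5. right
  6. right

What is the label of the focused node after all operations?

Answer: E

Derivation:
Step 1 (down 3): focus=E path=3 depth=1 children=[] left=['Y', 'R', 'X'] right=[] parent=Z
Step 2 (up): focus=Z path=root depth=0 children=['Y', 'R', 'X', 'E'] (at root)
Step 3 (down 2): focus=X path=2 depth=1 children=[] left=['Y', 'R'] right=['E'] parent=Z
Step 4 (left): focus=R path=1 depth=1 children=['D'] left=['Y'] right=['X', 'E'] parent=Z
Step 5 (right): focus=X path=2 depth=1 children=[] left=['Y', 'R'] right=['E'] parent=Z
Step 6 (right): focus=E path=3 depth=1 children=[] left=['Y', 'R', 'X'] right=[] parent=Z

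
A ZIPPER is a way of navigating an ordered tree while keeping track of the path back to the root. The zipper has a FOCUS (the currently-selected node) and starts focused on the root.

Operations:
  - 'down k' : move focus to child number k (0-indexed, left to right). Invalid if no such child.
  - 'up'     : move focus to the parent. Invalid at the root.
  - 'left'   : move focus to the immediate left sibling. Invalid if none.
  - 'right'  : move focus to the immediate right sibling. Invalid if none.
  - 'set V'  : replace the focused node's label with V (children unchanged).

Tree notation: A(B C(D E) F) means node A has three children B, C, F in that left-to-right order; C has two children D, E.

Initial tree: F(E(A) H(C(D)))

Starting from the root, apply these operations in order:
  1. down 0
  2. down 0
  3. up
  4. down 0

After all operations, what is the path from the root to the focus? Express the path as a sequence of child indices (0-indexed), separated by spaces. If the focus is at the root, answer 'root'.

Answer: 0 0

Derivation:
Step 1 (down 0): focus=E path=0 depth=1 children=['A'] left=[] right=['H'] parent=F
Step 2 (down 0): focus=A path=0/0 depth=2 children=[] left=[] right=[] parent=E
Step 3 (up): focus=E path=0 depth=1 children=['A'] left=[] right=['H'] parent=F
Step 4 (down 0): focus=A path=0/0 depth=2 children=[] left=[] right=[] parent=E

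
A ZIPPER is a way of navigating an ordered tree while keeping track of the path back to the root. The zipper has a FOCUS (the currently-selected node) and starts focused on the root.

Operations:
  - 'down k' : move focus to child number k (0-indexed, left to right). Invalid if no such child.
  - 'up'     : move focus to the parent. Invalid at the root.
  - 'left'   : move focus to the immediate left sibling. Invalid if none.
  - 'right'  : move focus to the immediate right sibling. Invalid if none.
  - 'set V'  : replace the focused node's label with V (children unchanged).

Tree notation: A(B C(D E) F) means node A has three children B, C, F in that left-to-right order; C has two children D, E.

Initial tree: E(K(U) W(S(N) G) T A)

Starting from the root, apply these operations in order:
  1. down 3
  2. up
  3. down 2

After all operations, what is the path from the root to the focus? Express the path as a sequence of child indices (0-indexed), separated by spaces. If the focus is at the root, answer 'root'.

Step 1 (down 3): focus=A path=3 depth=1 children=[] left=['K', 'W', 'T'] right=[] parent=E
Step 2 (up): focus=E path=root depth=0 children=['K', 'W', 'T', 'A'] (at root)
Step 3 (down 2): focus=T path=2 depth=1 children=[] left=['K', 'W'] right=['A'] parent=E

Answer: 2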